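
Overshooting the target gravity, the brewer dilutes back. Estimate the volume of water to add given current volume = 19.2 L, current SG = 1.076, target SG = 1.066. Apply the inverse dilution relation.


V_water = V·((SG_curr − 1)/(SG_target − 1) − 1)
V_water = 19.2·((1.076 − 1)/(1.066 − 1) − 1)

2.9091 L


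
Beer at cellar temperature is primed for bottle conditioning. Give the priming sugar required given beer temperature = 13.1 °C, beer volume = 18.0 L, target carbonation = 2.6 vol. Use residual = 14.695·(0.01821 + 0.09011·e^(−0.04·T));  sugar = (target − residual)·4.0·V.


residual = 14.695·(0.01821 + 0.09011·e^(−0.04·13.1)) = 1.0517
sugar = (2.6 − 1.0517)·4.0·18.0

111.4778 g


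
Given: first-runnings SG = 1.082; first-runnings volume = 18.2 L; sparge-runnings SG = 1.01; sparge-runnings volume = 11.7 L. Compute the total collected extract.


total = Σ (SG_i − 1)·1000·V_i
first = (1.082 − 1)·1000·18.2 = 1492.4000
sparge = (1.01 − 1)·1000·11.7 = 117.0000
total = 1492.4000 + 117.0000

1609.4000 gravity·L


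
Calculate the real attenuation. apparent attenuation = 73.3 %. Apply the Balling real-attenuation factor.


RA = AA · 0.8192
RA = 73.3 · 0.8192

60.0474 %


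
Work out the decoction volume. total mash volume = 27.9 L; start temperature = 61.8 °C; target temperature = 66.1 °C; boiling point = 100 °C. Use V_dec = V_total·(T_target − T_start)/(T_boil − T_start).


V_dec = 27.9·(66.1 − 61.8)/(100 − 61.8)

3.1406 L


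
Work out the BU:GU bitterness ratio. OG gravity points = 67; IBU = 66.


BU:GU = IBU / OG_points
BU:GU = 66 / 67

0.9851


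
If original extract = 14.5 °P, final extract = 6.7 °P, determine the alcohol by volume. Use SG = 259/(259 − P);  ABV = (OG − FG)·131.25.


OG = 259/(259 − 14.5) = 1.0593
FG = 259/(259 − 6.7) = 1.0266
ABV = (1.0593 − 1.0266)·131.25

4.2983 % ABV


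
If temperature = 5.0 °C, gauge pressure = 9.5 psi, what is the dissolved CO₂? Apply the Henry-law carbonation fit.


vols = (P + 14.695)·(0.01821 + 0.09011·e^(−0.04·T))
vols = (9.5 + 14.695)·(0.01821 + 0.09011·e^(−0.04·5.0))

2.2256 volumes


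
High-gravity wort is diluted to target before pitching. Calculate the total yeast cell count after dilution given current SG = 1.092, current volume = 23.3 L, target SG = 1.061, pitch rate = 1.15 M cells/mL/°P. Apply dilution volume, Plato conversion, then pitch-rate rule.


V_w = V·((SG_c−1)/(SG_t−1)−1);  °P = 259 − 259/SG_t;  cells = rate·(V+V_w)·°P
V_w = 23.3·((1.092−1)/(1.061−1)−1) = 11.8410
V_final = 23.3 + 11.8410 = 35.1410
°P = 259 − 259/1.061 = 14.8907
cells = 1.15·35.1410·14.8907

601.7637 billion cells


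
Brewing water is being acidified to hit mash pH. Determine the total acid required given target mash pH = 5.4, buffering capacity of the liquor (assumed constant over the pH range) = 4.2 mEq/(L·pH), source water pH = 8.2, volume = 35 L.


acid = buffering capacity · (pH_source − pH_target) · V
acid = 4.2 · (8.2 − 5.4) · 35

411.6000 mEq


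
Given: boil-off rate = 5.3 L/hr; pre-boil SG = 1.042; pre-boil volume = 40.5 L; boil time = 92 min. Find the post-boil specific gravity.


V_post = V_pre − rate·(t/60);  SG_post = 1 + (SG_pre−1)·V_pre/V_post
V_post = 40.5 − 5.3·(92/60) = 32.3733
SG_post = 1 + (1.042 − 1)·40.5/32.3733

1.0525


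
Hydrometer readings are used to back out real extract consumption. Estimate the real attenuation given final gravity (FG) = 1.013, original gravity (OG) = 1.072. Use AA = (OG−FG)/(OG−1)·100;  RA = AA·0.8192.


AA = (1.072 − 1.013)/(1.072 − 1)·100 = 81.9444
RA = 81.9444·0.8192

67.1289 %


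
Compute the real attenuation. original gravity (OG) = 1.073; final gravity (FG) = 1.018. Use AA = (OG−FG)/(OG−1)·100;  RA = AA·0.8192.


AA = (1.073 − 1.018)/(1.073 − 1)·100 = 75.3425
RA = 75.3425·0.8192

61.7205 %


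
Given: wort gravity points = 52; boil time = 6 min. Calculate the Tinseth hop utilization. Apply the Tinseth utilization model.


U = 1.65·0.000125^(GP/1000) · (1 − e^(−0.04·t))/4.15
bigness = 1.65·0.000125^(52/1000) = 1.0340
boil_factor = (1 − e^(−0.04·6))/4.15 = 0.0514
U = 1.0340 · 0.0514

0.0532


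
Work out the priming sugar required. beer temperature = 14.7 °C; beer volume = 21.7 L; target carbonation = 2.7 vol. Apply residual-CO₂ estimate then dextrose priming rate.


residual = 14.695·(0.01821 + 0.09011·e^(−0.04·T));  sugar = (target − residual)·4.0·V
residual = 14.695·(0.01821 + 0.09011·e^(−0.04·14.7)) = 1.0031
sugar = (2.7 − 1.0031)·4.0·21.7

147.2920 g


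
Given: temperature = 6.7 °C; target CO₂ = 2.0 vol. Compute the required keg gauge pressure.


psi = vols/(0.01821 + 0.09011·e^(−0.04·T)) − 14.695
psi = 2.0/(0.01821 + 0.09011·e^(−0.04·6.7)) − 14.695

8.2577 psi


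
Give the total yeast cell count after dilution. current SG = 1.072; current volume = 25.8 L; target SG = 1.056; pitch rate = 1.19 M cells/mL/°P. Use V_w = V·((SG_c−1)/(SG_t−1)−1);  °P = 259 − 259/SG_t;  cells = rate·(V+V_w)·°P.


V_w = 25.8·((1.072−1)/(1.056−1)−1) = 7.3714
V_final = 25.8 + 7.3714 = 33.1714
°P = 259 − 259/1.056 = 13.7348
cells = 1.19·33.1714·13.7348

542.1694 billion cells


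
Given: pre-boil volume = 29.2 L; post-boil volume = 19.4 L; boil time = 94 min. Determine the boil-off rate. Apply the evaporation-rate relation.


rate = (V_pre − V_post) / (t_min/60)
rate = (29.2 − 19.4) / (94/60)

6.2553 L/hr


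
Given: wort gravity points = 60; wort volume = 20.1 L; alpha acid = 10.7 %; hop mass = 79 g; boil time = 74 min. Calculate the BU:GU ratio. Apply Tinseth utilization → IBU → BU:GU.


U = 1.65·0.000125^(GP/1000)·(1−e^(−0.04t))/4.15;  IBU = (α/100)·m·U·1000/V;  BU:GU = IBU/GP
U = 1.65·0.000125^(60/1000)·(1−e^(−0.04·74))/4.15 = 0.2199
IBU = (10.7/100)·79·0.2199·1000/20.1 = 92.4606
BU:GU = 92.4606/60

1.5410


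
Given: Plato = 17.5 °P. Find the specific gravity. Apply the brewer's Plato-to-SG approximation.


SG = 259/(259 − P)
SG = 259/(259 − 17.5)

1.0725


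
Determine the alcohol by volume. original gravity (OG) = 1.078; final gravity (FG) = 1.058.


ABV = (OG − FG) · 131.25
ABV = (1.078 − 1.058) · 131.25

2.6250 % ABV


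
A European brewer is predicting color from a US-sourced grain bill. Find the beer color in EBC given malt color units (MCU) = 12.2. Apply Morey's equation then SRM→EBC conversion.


SRM = 1.4922·MCU^0.6859;  EBC = SRM·1.97
SRM = 1.4922·12.2^0.6859 = 8.2978
EBC = 8.2978·1.97

16.3466 EBC


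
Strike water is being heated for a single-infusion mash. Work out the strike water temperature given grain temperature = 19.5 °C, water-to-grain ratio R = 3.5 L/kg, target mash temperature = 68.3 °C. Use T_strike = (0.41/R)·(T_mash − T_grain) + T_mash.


T_strike = (0.41/3.5)·(68.3 − 19.5) + 68.3

74.0166 °C


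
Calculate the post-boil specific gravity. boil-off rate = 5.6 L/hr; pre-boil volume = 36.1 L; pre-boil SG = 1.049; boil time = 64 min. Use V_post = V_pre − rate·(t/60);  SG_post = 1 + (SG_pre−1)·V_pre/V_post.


V_post = 36.1 − 5.6·(64/60) = 30.1267
SG_post = 1 + (1.049 − 1)·36.1/30.1267

1.0587


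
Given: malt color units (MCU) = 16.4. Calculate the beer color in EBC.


SRM = 1.4922·MCU^0.6859;  EBC = SRM·1.97
SRM = 1.4922·16.4^0.6859 = 10.1646
EBC = 10.1646·1.97

20.0242 EBC


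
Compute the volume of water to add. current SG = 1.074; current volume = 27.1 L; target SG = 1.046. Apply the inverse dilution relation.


V_water = V·((SG_curr − 1)/(SG_target − 1) − 1)
V_water = 27.1·((1.074 − 1)/(1.046 − 1) − 1)

16.4957 L


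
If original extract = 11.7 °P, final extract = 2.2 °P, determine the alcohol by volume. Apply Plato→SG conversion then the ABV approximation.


SG = 259/(259 − P);  ABV = (OG − FG)·131.25
OG = 259/(259 − 11.7) = 1.0473
FG = 259/(259 − 2.2) = 1.0086
ABV = (1.0473 − 1.0086)·131.25

5.0851 % ABV


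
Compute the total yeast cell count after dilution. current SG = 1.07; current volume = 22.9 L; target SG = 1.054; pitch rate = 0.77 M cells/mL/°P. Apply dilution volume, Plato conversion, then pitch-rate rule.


V_w = V·((SG_c−1)/(SG_t−1)−1);  °P = 259 − 259/SG_t;  cells = rate·(V+V_w)·°P
V_w = 22.9·((1.07−1)/(1.054−1)−1) = 6.7852
V_final = 22.9 + 6.7852 = 29.6852
°P = 259 − 259/1.054 = 13.2694
cells = 0.77·29.6852·13.2694

303.3077 billion cells


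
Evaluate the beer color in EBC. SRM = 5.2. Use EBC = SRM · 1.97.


EBC = 5.2 · 1.97

10.2440 EBC


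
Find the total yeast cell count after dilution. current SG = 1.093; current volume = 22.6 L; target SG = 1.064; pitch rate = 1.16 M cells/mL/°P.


V_w = V·((SG_c−1)/(SG_t−1)−1);  °P = 259 − 259/SG_t;  cells = rate·(V+V_w)·°P
V_w = 22.6·((1.093−1)/(1.064−1)−1) = 10.2406
V_final = 22.6 + 10.2406 = 32.8406
°P = 259 − 259/1.064 = 15.5789
cells = 1.16·32.8406·15.5789

593.4819 billion cells


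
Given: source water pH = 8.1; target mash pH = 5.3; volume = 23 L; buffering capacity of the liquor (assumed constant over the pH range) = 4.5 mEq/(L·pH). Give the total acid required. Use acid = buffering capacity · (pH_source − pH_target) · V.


acid = 4.5 · (8.1 − 5.3) · 23

289.8000 mEq


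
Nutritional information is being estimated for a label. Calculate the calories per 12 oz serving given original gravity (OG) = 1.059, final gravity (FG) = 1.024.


ABW = (OG−FG)·131.25·0.79/FG;  °P = 259 − 259/SG (for OG→OE and FG→AE);  RE = 0.1808·OE + 0.8192·AE;  Cal = (6.9·ABW + 4·(RE−0.1))·FG·3.55
ABW = (1.059 − 1.024)·131.25·0.79/1.024 = 3.5440
OE = 259 − 259/1.059 = 14.4297 °P
AE = 259 − 259/1.024 = 6.0703 °P
RE = 0.1808·14.4297 + 0.8192·6.0703 = 7.5817 °P
Cal = (6.9·3.5440 + 4·(7.5817−0.1))·1.024·3.55

197.6835 kcal


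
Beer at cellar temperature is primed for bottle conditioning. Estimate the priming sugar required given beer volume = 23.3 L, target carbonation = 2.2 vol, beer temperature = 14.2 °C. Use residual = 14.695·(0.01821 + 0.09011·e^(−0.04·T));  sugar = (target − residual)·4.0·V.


residual = 14.695·(0.01821 + 0.09011·e^(−0.04·14.2)) = 1.0179
sugar = (2.2 − 1.0179)·4.0·23.3

110.1675 g


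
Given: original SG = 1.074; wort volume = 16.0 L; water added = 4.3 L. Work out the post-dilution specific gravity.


SG_new = 1 + (SG_old − 1)·V_old/(V_old + V_water)
pts = (1.074 − 1)·1000·16.0/(16.0 + 4.3) = 58.3251
SG_new = 1 + 58.3251/1000

1.0583


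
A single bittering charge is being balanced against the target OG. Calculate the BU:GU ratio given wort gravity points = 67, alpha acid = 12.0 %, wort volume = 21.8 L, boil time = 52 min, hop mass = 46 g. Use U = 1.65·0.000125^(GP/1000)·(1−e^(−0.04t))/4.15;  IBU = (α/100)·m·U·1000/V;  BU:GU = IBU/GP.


U = 1.65·0.000125^(67/1000)·(1−e^(−0.04·52))/4.15 = 0.1905
IBU = (12.0/100)·46·0.1905·1000/21.8 = 48.2452
BU:GU = 48.2452/67

0.7201


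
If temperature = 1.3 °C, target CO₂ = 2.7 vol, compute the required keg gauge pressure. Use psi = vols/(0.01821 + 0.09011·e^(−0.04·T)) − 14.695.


psi = 2.7/(0.01821 + 0.09011·e^(−0.04·1.3)) − 14.695

11.3281 psi


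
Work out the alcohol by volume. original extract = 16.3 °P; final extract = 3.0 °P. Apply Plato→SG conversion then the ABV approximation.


SG = 259/(259 − P);  ABV = (OG − FG)·131.25
OG = 259/(259 − 16.3) = 1.0672
FG = 259/(259 − 3.0) = 1.0117
ABV = (1.0672 − 1.0117)·131.25

7.2768 % ABV


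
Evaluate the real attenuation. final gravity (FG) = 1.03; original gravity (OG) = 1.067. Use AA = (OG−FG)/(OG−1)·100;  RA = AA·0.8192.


AA = (1.067 − 1.03)/(1.067 − 1)·100 = 55.2239
RA = 55.2239·0.8192

45.2394 %


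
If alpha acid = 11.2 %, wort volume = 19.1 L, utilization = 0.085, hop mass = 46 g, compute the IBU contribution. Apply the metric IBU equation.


IBU = (α/100)·mass·U·1000 / V
IBU = (11.2/100)·46·0.085·1000 / 19.1

22.9277 IBU


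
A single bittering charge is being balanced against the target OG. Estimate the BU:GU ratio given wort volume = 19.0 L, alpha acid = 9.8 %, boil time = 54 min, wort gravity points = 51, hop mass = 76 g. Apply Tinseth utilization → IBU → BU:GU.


U = 1.65·0.000125^(GP/1000)·(1−e^(−0.04t))/4.15;  IBU = (α/100)·m·U·1000/V;  BU:GU = IBU/GP
U = 1.65·0.000125^(51/1000)·(1−e^(−0.04·54))/4.15 = 0.2224
IBU = (9.8/100)·76·0.2224·1000/19.0 = 87.1863
BU:GU = 87.1863/51

1.7095


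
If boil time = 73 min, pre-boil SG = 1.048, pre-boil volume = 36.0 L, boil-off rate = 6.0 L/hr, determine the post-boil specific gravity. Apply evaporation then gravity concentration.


V_post = V_pre − rate·(t/60);  SG_post = 1 + (SG_pre−1)·V_pre/V_post
V_post = 36.0 − 6.0·(73/60) = 28.7000
SG_post = 1 + (1.048 − 1)·36.0/28.7000

1.0602


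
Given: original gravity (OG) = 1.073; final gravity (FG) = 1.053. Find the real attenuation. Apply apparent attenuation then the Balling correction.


AA = (OG−FG)/(OG−1)·100;  RA = AA·0.8192
AA = (1.073 − 1.053)/(1.073 − 1)·100 = 27.3973
RA = 27.3973·0.8192

22.4438 %


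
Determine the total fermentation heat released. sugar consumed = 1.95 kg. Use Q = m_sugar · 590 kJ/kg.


Q = 1.95 · 590

1150.5000 kJ


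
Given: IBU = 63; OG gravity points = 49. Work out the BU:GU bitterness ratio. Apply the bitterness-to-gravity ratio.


BU:GU = IBU / OG_points
BU:GU = 63 / 49

1.2857


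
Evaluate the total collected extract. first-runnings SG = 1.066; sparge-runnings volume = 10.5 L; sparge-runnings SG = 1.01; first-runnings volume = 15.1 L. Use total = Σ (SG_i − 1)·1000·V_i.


first = (1.066 − 1)·1000·15.1 = 996.6000
sparge = (1.01 − 1)·1000·10.5 = 105.0000
total = 996.6000 + 105.0000

1101.6000 gravity·L


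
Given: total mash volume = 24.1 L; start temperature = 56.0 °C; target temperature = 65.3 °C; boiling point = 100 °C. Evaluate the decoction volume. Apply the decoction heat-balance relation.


V_dec = V_total·(T_target − T_start)/(T_boil − T_start)
V_dec = 24.1·(65.3 − 56.0)/(100 − 56.0)

5.0939 L


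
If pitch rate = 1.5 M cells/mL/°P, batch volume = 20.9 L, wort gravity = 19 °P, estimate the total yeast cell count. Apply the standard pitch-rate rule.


cells (billions) = rate · V_L · °P
cells = 1.5 · 20.9 · 19

595.6500 billion cells


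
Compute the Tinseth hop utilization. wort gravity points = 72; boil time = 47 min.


U = 1.65·0.000125^(GP/1000) · (1 − e^(−0.04·t))/4.15
bigness = 1.65·0.000125^(72/1000) = 0.8639
boil_factor = (1 − e^(−0.04·47))/4.15 = 0.2042
U = 0.8639 · 0.2042

0.1764


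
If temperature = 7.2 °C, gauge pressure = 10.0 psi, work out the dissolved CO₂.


vols = (P + 14.695)·(0.01821 + 0.09011·e^(−0.04·T))
vols = (10.0 + 14.695)·(0.01821 + 0.09011·e^(−0.04·7.2))

2.1181 volumes


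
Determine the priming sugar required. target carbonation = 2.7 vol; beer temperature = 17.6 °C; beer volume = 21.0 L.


residual = 14.695·(0.01821 + 0.09011·e^(−0.04·T));  sugar = (target − residual)·4.0·V
residual = 14.695·(0.01821 + 0.09011·e^(−0.04·17.6)) = 0.9225
sugar = (2.7 − 0.9225)·4.0·21.0

149.3073 g


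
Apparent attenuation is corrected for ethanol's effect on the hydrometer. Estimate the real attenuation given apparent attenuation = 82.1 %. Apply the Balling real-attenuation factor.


RA = AA · 0.8192
RA = 82.1 · 0.8192

67.2563 %


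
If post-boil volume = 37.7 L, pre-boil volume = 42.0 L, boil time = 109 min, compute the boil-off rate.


rate = (V_pre − V_post) / (t_min/60)
rate = (42.0 − 37.7) / (109/60)

2.3670 L/hr


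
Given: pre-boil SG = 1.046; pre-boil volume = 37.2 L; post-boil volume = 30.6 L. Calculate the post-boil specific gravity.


SG_post = 1 + (SG_pre − 1)·V_pre/V_post
pts_pre = (1.046 − 1)·1000 = 46.0000
pts_post = 46.0000·37.2/30.6 = 55.9216
SG_post = 1 + 55.9216/1000

1.0559


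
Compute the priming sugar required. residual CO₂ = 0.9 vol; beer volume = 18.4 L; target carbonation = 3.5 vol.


sugar = (target − residual)·4.0·V
sugar = (3.5 − 0.9)·4.0·18.4

191.3600 g


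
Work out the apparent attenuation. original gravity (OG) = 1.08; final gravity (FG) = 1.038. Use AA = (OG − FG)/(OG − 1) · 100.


AA = (1.08 − 1.038)/(1.08 − 1) · 100

52.5000 %


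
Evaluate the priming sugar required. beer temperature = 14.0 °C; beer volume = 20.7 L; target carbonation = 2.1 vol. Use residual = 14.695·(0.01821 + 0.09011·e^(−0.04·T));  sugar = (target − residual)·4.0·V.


residual = 14.695·(0.01821 + 0.09011·e^(−0.04·14.0)) = 1.0240
sugar = (2.1 − 1.0240)·4.0·20.7

89.0951 g


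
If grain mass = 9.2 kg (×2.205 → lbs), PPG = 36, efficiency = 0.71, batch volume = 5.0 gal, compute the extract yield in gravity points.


points = lbs × PPG × eff / vol
lbs = 9.2 × 2.205 = 20.2860
points = 20.2860 × 36 × 0.71 / 5.0

103.7020 points


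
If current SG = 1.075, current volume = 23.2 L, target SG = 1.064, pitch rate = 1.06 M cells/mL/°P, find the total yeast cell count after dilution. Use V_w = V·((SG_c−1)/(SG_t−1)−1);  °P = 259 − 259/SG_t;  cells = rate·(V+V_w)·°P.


V_w = 23.2·((1.075−1)/(1.064−1)−1) = 3.9875
V_final = 23.2 + 3.9875 = 27.1875
°P = 259 − 259/1.064 = 15.5789
cells = 1.06·27.1875·15.5789

448.9658 billion cells


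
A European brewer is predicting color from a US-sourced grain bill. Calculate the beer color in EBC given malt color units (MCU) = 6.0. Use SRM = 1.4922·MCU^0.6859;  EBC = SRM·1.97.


SRM = 1.4922·6.0^0.6859 = 5.0999
EBC = 5.0999·1.97

10.0468 EBC


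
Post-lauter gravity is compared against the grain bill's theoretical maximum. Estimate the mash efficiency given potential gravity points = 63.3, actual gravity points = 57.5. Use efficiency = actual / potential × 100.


efficiency = 57.5 / 63.3 × 100

90.8373 %


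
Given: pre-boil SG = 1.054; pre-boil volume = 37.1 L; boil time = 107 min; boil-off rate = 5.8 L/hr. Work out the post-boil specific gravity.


V_post = V_pre − rate·(t/60);  SG_post = 1 + (SG_pre−1)·V_pre/V_post
V_post = 37.1 − 5.8·(107/60) = 26.7567
SG_post = 1 + (1.054 − 1)·37.1/26.7567

1.0749


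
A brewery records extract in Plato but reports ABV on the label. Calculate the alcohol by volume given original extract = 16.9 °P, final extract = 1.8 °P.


SG = 259/(259 − P);  ABV = (OG − FG)·131.25
OG = 259/(259 − 16.9) = 1.0698
FG = 259/(259 − 1.8) = 1.0070
ABV = (1.0698 − 1.0070)·131.25

8.2435 % ABV


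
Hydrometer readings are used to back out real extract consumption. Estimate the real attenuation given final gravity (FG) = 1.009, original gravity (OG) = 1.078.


AA = (OG−FG)/(OG−1)·100;  RA = AA·0.8192
AA = (1.078 − 1.009)/(1.078 − 1)·100 = 88.4615
RA = 88.4615·0.8192

72.4677 %


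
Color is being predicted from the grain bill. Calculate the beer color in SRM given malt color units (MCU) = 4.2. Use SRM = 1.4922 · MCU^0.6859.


SRM = 1.4922 · 4.2^0.6859

3.9931 SRM


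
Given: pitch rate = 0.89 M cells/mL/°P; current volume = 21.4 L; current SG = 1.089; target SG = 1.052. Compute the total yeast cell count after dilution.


V_w = V·((SG_c−1)/(SG_t−1)−1);  °P = 259 − 259/SG_t;  cells = rate·(V+V_w)·°P
V_w = 21.4·((1.089−1)/(1.052−1)−1) = 15.2269
V_final = 21.4 + 15.2269 = 36.6269
°P = 259 − 259/1.052 = 12.8023
cells = 0.89·36.6269·12.8023

417.3283 billion cells


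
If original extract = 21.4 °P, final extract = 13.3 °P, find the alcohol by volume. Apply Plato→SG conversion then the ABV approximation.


SG = 259/(259 − P);  ABV = (OG − FG)·131.25
OG = 259/(259 − 21.4) = 1.0901
FG = 259/(259 − 13.3) = 1.0541
ABV = (1.0901 − 1.0541)·131.25

4.7166 % ABV


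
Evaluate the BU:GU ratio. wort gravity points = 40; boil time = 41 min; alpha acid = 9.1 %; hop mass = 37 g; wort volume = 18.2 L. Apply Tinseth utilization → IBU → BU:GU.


U = 1.65·0.000125^(GP/1000)·(1−e^(−0.04t))/4.15;  IBU = (α/100)·m·U·1000/V;  BU:GU = IBU/GP
U = 1.65·0.000125^(40/1000)·(1−e^(−0.04·41))/4.15 = 0.2237
IBU = (9.1/100)·37·0.2237·1000/18.2 = 41.3837
BU:GU = 41.3837/40

1.0346


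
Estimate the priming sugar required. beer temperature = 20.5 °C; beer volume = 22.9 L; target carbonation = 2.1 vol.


residual = 14.695·(0.01821 + 0.09011·e^(−0.04·T));  sugar = (target − residual)·4.0·V
residual = 14.695·(0.01821 + 0.09011·e^(−0.04·20.5)) = 0.8508
sugar = (2.1 − 0.8508)·4.0·22.9

114.4266 g


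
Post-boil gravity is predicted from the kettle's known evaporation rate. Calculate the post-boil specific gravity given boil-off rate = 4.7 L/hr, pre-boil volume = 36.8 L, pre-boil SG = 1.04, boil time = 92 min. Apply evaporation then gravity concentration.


V_post = V_pre − rate·(t/60);  SG_post = 1 + (SG_pre−1)·V_pre/V_post
V_post = 36.8 − 4.7·(92/60) = 29.5933
SG_post = 1 + (1.04 − 1)·36.8/29.5933

1.0497


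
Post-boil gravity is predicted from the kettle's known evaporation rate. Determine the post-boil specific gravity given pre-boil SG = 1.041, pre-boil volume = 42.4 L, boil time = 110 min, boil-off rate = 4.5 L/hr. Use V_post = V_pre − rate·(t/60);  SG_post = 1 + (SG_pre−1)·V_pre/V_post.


V_post = 42.4 − 4.5·(110/60) = 34.1500
SG_post = 1 + (1.041 − 1)·42.4/34.1500

1.0509


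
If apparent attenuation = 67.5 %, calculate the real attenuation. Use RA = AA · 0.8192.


RA = 67.5 · 0.8192

55.2960 %


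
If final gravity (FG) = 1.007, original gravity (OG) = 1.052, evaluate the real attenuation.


AA = (OG−FG)/(OG−1)·100;  RA = AA·0.8192
AA = (1.052 − 1.007)/(1.052 − 1)·100 = 86.5385
RA = 86.5385·0.8192

70.8923 %


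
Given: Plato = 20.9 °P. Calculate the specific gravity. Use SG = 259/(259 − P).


SG = 259/(259 − 20.9)

1.0878


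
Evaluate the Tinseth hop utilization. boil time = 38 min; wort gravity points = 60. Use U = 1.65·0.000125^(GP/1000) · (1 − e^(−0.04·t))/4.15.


bigness = 1.65·0.000125^(60/1000) = 0.9623
boil_factor = (1 − e^(−0.04·38))/4.15 = 0.1883
U = 0.9623 · 0.1883

0.1812


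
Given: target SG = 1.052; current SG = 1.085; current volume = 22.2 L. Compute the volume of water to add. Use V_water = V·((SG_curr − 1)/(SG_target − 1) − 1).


V_water = 22.2·((1.085 − 1)/(1.052 − 1) − 1)

14.0885 L


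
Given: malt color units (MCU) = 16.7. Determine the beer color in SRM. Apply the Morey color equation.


SRM = 1.4922 · MCU^0.6859
SRM = 1.4922 · 16.7^0.6859

10.2917 SRM


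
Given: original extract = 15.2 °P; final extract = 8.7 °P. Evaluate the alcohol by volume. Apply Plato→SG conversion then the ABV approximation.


SG = 259/(259 − P);  ABV = (OG − FG)·131.25
OG = 259/(259 − 15.2) = 1.0623
FG = 259/(259 − 8.7) = 1.0348
ABV = (1.0623 − 1.0348)·131.25

3.6209 % ABV


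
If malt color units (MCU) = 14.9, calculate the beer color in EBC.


SRM = 1.4922·MCU^0.6859;  EBC = SRM·1.97
SRM = 1.4922·14.9^0.6859 = 9.5173
EBC = 9.5173·1.97

18.7492 EBC


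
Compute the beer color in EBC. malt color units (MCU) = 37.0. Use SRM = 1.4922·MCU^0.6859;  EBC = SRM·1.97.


SRM = 1.4922·37.0^0.6859 = 17.7606
EBC = 17.7606·1.97

34.9883 EBC


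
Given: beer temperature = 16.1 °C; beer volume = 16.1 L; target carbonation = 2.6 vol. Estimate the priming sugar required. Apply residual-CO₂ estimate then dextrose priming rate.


residual = 14.695·(0.01821 + 0.09011·e^(−0.04·T));  sugar = (target − residual)·4.0·V
residual = 14.695·(0.01821 + 0.09011·e^(−0.04·16.1)) = 0.9630
sugar = (2.6 − 0.9630)·4.0·16.1

105.4208 g


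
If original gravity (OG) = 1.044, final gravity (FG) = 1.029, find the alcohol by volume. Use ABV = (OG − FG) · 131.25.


ABV = (1.044 − 1.029) · 131.25

1.9688 % ABV


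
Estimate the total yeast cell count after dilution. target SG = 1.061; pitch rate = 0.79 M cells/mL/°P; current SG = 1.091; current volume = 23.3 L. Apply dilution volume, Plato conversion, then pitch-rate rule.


V_w = V·((SG_c−1)/(SG_t−1)−1);  °P = 259 − 259/SG_t;  cells = rate·(V+V_w)·°P
V_w = 23.3·((1.091−1)/(1.061−1)−1) = 11.4590
V_final = 23.3 + 11.4590 = 34.7590
°P = 259 − 259/1.061 = 14.8907
cells = 0.79·34.7590·14.8907

408.8922 billion cells


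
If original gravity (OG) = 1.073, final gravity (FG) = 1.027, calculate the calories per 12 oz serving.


ABW = (OG−FG)·131.25·0.79/FG;  °P = 259 − 259/SG (for OG→OE and FG→AE);  RE = 0.1808·OE + 0.8192·AE;  Cal = (6.9·ABW + 4·(RE−0.1))·FG·3.55
ABW = (1.073 − 1.027)·131.25·0.79/1.027 = 4.6442
OE = 259 − 259/1.073 = 17.6207 °P
AE = 259 − 259/1.027 = 6.8092 °P
RE = 0.1808·17.6207 + 0.8192·6.8092 = 8.7639 °P
Cal = (6.9·4.6442 + 4·(8.7639−0.1))·1.027·3.55

243.1808 kcal


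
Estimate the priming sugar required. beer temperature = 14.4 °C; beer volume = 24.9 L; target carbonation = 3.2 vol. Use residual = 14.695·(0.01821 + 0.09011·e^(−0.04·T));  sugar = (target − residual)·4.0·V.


residual = 14.695·(0.01821 + 0.09011·e^(−0.04·14.4)) = 1.0120
sugar = (3.2 − 1.0120)·4.0·24.9

217.9282 g


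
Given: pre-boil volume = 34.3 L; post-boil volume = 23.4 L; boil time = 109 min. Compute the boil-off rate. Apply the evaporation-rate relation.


rate = (V_pre − V_post) / (t_min/60)
rate = (34.3 − 23.4) / (109/60)

6.0000 L/hr


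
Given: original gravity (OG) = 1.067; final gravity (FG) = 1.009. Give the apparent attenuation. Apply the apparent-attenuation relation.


AA = (OG − FG)/(OG − 1) · 100
AA = (1.067 − 1.009)/(1.067 − 1) · 100

86.5672 %


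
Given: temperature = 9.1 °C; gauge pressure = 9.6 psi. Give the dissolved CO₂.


vols = (P + 14.695)·(0.01821 + 0.09011·e^(−0.04·T))
vols = (9.6 + 14.695)·(0.01821 + 0.09011·e^(−0.04·9.1))

1.9637 volumes


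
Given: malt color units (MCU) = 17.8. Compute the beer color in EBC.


SRM = 1.4922·MCU^0.6859;  EBC = SRM·1.97
SRM = 1.4922·17.8^0.6859 = 10.7520
EBC = 10.7520·1.97

21.1815 EBC


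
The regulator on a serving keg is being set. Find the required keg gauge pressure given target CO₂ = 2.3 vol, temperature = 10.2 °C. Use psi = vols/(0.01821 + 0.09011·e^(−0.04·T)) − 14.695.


psi = 2.3/(0.01821 + 0.09011·e^(−0.04·10.2)) − 14.695

14.7426 psi


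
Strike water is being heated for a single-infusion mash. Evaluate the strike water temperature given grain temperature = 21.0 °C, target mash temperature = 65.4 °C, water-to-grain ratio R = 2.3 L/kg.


T_strike = (0.41/R)·(T_mash − T_grain) + T_mash
T_strike = (0.41/2.3)·(65.4 − 21.0) + 65.4

73.3148 °C


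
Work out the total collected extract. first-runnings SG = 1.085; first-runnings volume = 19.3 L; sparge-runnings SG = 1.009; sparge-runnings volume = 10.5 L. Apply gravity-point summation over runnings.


total = Σ (SG_i − 1)·1000·V_i
first = (1.085 − 1)·1000·19.3 = 1640.5000
sparge = (1.009 − 1)·1000·10.5 = 94.5000
total = 1640.5000 + 94.5000

1735.0000 gravity·L


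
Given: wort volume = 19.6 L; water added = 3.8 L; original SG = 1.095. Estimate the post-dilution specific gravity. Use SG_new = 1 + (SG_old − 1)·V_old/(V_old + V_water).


pts = (1.095 − 1)·1000·19.6/(19.6 + 3.8) = 79.5726
SG_new = 1 + 79.5726/1000

1.0796


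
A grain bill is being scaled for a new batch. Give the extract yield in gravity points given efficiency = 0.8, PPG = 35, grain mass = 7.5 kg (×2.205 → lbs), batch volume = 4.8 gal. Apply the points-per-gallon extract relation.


points = lbs × PPG × eff / vol
lbs = 7.5 × 2.205 = 16.5375
points = 16.5375 × 35 × 0.8 / 4.8

96.4688 points


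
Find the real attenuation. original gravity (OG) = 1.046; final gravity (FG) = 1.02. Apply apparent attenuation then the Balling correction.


AA = (OG−FG)/(OG−1)·100;  RA = AA·0.8192
AA = (1.046 − 1.02)/(1.046 − 1)·100 = 56.5217
RA = 56.5217·0.8192

46.3026 %


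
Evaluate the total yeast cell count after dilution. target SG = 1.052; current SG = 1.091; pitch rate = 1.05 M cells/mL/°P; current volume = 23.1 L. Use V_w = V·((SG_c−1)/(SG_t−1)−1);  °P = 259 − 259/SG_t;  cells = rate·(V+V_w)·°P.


V_w = 23.1·((1.091−1)/(1.052−1)−1) = 17.3250
V_final = 23.1 + 17.3250 = 40.4250
°P = 259 − 259/1.052 = 12.8023
cells = 1.05·40.4250·12.8023

543.4088 billion cells


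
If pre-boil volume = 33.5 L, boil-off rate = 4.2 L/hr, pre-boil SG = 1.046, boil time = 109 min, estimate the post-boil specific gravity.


V_post = V_pre − rate·(t/60);  SG_post = 1 + (SG_pre−1)·V_pre/V_post
V_post = 33.5 − 4.2·(109/60) = 25.8700
SG_post = 1 + (1.046 − 1)·33.5/25.8700

1.0596


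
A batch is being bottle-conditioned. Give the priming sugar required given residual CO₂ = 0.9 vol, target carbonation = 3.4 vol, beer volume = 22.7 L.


sugar = (target − residual)·4.0·V
sugar = (3.4 − 0.9)·4.0·22.7

227.0000 g


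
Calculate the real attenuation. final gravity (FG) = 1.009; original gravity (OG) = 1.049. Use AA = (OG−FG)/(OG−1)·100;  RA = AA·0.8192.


AA = (1.049 − 1.009)/(1.049 − 1)·100 = 81.6327
RA = 81.6327·0.8192

66.8735 %


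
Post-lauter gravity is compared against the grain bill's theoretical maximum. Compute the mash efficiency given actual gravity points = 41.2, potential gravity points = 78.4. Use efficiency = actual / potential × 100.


efficiency = 41.2 / 78.4 × 100

52.5510 %


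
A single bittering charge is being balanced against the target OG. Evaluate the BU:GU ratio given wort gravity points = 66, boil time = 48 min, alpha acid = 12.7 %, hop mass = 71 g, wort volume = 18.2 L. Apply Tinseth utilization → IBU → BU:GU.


U = 1.65·0.000125^(GP/1000)·(1−e^(−0.04t))/4.15;  IBU = (α/100)·m·U·1000/V;  BU:GU = IBU/GP
U = 1.65·0.000125^(66/1000)·(1−e^(−0.04·48))/4.15 = 0.1875
IBU = (12.7/100)·71·0.1875·1000/18.2 = 92.8906
BU:GU = 92.8906/66

1.4074


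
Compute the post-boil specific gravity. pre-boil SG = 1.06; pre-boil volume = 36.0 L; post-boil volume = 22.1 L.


SG_post = 1 + (SG_pre − 1)·V_pre/V_post
pts_pre = (1.06 − 1)·1000 = 60.0000
pts_post = 60.0000·36.0/22.1 = 97.7376
SG_post = 1 + 97.7376/1000

1.0977


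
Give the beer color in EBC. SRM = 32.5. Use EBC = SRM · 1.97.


EBC = 32.5 · 1.97

64.0250 EBC


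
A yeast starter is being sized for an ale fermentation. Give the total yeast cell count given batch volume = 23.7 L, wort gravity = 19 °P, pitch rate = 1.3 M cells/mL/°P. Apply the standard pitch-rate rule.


cells (billions) = rate · V_L · °P
cells = 1.3 · 23.7 · 19

585.3900 billion cells


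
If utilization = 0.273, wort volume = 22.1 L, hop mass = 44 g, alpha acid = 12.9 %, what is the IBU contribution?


IBU = (α/100)·mass·U·1000 / V
IBU = (12.9/100)·44·0.273·1000 / 22.1

70.1153 IBU


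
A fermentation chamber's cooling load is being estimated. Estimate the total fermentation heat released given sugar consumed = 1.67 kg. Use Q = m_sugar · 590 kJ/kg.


Q = 1.67 · 590

985.3000 kJ


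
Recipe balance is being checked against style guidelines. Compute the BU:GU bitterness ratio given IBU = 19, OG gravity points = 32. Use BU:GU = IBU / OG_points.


BU:GU = 19 / 32

0.5938


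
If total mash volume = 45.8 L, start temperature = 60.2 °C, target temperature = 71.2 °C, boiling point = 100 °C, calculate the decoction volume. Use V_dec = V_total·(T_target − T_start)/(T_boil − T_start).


V_dec = 45.8·(71.2 − 60.2)/(100 − 60.2)

12.6583 L


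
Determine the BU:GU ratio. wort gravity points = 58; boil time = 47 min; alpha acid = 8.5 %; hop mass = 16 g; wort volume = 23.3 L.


U = 1.65·0.000125^(GP/1000)·(1−e^(−0.04t))/4.15;  IBU = (α/100)·m·U·1000/V;  BU:GU = IBU/GP
U = 1.65·0.000125^(58/1000)·(1−e^(−0.04·47))/4.15 = 0.2001
IBU = (8.5/100)·16·0.2001·1000/23.3 = 11.6771
BU:GU = 11.6771/58

0.2013


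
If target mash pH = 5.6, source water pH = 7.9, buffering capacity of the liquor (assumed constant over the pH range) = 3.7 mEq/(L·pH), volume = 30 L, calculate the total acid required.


acid = buffering capacity · (pH_source − pH_target) · V
acid = 3.7 · (7.9 − 5.6) · 30

255.3000 mEq


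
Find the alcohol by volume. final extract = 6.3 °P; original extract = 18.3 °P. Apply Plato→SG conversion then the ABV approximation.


SG = 259/(259 − P);  ABV = (OG − FG)·131.25
OG = 259/(259 − 18.3) = 1.0760
FG = 259/(259 − 6.3) = 1.0249
ABV = (1.0760 − 1.0249)·131.25

6.7065 % ABV


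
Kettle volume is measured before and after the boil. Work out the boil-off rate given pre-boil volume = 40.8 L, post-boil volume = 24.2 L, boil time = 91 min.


rate = (V_pre − V_post) / (t_min/60)
rate = (40.8 − 24.2) / (91/60)

10.9451 L/hr


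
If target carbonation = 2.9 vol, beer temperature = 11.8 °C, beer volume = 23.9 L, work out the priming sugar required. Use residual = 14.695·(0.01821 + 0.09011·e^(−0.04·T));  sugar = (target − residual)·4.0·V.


residual = 14.695·(0.01821 + 0.09011·e^(−0.04·11.8)) = 1.0935
sugar = (2.9 − 1.0935)·4.0·23.9

172.6967 g


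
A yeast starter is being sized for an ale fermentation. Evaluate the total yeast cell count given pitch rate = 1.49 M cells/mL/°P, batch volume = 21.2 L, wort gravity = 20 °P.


cells (billions) = rate · V_L · °P
cells = 1.49 · 21.2 · 20

631.7600 billion cells


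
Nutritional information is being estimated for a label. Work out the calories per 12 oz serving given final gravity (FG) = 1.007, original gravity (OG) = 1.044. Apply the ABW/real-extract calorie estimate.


ABW = (OG−FG)·131.25·0.79/FG;  °P = 259 − 259/SG (for OG→OE and FG→AE);  RE = 0.1808·OE + 0.8192·AE;  Cal = (6.9·ABW + 4·(RE−0.1))·FG·3.55
ABW = (1.044 − 1.007)·131.25·0.79/1.007 = 3.8098
OE = 259 − 259/1.044 = 10.9157 °P
AE = 259 − 259/1.007 = 1.8004 °P
RE = 0.1808·10.9157 + 0.8192·1.8004 = 3.4484 °P
Cal = (6.9·3.8098 + 4·(3.4484−0.1))·1.007·3.55

141.8543 kcal


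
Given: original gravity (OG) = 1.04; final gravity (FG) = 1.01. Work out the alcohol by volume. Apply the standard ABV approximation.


ABV = (OG − FG) · 131.25
ABV = (1.04 − 1.01) · 131.25

3.9375 % ABV


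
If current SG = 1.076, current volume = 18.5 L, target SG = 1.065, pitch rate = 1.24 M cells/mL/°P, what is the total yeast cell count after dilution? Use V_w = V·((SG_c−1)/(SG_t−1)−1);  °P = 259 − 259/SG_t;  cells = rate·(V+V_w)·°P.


V_w = 18.5·((1.076−1)/(1.065−1)−1) = 3.1308
V_final = 18.5 + 3.1308 = 21.6308
°P = 259 − 259/1.065 = 15.8075
cells = 1.24·21.6308·15.8075

423.9915 billion cells


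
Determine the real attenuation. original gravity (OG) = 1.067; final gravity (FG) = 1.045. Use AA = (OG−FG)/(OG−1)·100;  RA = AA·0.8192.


AA = (1.067 − 1.045)/(1.067 − 1)·100 = 32.8358
RA = 32.8358·0.8192

26.8991 %


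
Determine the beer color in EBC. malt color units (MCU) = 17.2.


SRM = 1.4922·MCU^0.6859;  EBC = SRM·1.97
SRM = 1.4922·17.2^0.6859 = 10.5021
EBC = 10.5021·1.97

20.6891 EBC


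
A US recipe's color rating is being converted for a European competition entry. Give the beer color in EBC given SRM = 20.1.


EBC = SRM · 1.97
EBC = 20.1 · 1.97

39.5970 EBC


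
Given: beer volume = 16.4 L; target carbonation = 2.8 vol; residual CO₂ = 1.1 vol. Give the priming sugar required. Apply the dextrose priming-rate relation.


sugar = (target − residual)·4.0·V
sugar = (2.8 − 1.1)·4.0·16.4

111.5200 g


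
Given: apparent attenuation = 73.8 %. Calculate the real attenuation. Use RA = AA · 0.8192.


RA = 73.8 · 0.8192

60.4570 %


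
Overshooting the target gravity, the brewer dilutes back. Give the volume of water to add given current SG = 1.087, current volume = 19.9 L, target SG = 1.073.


V_water = V·((SG_curr − 1)/(SG_target − 1) − 1)
V_water = 19.9·((1.087 − 1)/(1.073 − 1) − 1)

3.8164 L


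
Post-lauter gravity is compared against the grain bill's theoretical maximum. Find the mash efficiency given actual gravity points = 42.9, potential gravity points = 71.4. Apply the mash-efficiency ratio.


efficiency = actual / potential × 100
efficiency = 42.9 / 71.4 × 100

60.0840 %


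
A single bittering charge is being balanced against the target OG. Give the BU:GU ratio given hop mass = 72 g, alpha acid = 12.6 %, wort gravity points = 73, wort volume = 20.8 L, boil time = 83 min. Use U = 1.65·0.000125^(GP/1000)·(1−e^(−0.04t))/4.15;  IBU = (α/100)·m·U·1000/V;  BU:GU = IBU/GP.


U = 1.65·0.000125^(73/1000)·(1−e^(−0.04·83))/4.15 = 0.1988
IBU = (12.6/100)·72·0.1988·1000/20.8 = 86.7278
BU:GU = 86.7278/73

1.1881


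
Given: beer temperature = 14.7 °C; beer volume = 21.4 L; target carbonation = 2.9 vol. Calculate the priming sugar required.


residual = 14.695·(0.01821 + 0.09011·e^(−0.04·T));  sugar = (target − residual)·4.0·V
residual = 14.695·(0.01821 + 0.09011·e^(−0.04·14.7)) = 1.0031
sugar = (2.9 − 1.0031)·4.0·21.4

162.3757 g


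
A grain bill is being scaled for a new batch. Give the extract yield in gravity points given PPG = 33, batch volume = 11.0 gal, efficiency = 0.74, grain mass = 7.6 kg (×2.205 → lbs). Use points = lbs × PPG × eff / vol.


lbs = 7.6 × 2.205 = 16.7580
points = 16.7580 × 33 × 0.74 / 11.0

37.2028 points


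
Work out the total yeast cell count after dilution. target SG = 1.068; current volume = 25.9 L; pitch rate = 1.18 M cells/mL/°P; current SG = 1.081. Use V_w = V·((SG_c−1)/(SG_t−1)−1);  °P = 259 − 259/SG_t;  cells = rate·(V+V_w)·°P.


V_w = 25.9·((1.081−1)/(1.068−1)−1) = 4.9515
V_final = 25.9 + 4.9515 = 30.8515
°P = 259 − 259/1.068 = 16.4906
cells = 1.18·30.8515·16.4906

600.3373 billion cells


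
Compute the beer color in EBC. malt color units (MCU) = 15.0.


SRM = 1.4922·MCU^0.6859;  EBC = SRM·1.97
SRM = 1.4922·15.0^0.6859 = 9.5611
EBC = 9.5611·1.97

18.8354 EBC


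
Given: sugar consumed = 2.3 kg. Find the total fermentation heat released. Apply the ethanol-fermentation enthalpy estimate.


Q = m_sugar · 590 kJ/kg
Q = 2.3 · 590

1357.0000 kJ


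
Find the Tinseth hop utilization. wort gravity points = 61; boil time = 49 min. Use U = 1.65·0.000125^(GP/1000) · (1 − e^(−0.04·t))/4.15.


bigness = 1.65·0.000125^(61/1000) = 0.9537
boil_factor = (1 − e^(−0.04·49))/4.15 = 0.2070
U = 0.9537 · 0.2070

0.1974


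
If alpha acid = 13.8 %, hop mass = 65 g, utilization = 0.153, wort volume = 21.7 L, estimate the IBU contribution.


IBU = (α/100)·mass·U·1000 / V
IBU = (13.8/100)·65·0.153·1000 / 21.7

63.2447 IBU


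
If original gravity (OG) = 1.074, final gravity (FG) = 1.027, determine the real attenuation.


AA = (OG−FG)/(OG−1)·100;  RA = AA·0.8192
AA = (1.074 − 1.027)/(1.074 − 1)·100 = 63.5135
RA = 63.5135·0.8192

52.0303 %


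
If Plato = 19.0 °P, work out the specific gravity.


SG = 259/(259 − P)
SG = 259/(259 − 19.0)

1.0792


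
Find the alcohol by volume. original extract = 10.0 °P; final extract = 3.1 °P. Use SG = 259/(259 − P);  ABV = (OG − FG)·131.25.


OG = 259/(259 − 10.0) = 1.0402
FG = 259/(259 − 3.1) = 1.0121
ABV = (1.0402 − 1.0121)·131.25

3.6811 % ABV


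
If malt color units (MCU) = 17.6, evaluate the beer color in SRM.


SRM = 1.4922 · MCU^0.6859
SRM = 1.4922 · 17.6^0.6859

10.6690 SRM
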